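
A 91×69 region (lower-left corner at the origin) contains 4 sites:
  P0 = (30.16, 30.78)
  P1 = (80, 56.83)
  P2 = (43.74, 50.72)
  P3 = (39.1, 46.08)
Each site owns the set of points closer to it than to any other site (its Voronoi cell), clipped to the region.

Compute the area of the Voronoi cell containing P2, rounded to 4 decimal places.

1. box [0,91]×[0,69]: [(0, 0) (91, 0) (91, 69) (0, 69)]
2. ⊥bis P2·P0 via (36.95,40.75): [(0, 65.9145) (91, 3.9396) (91, 69) (0, 69)]  |A|=3100.6356
3. ⊥bis P2·P1 via (61.87,53.775): [(0, 65.9145) (67.5798, 19.8898) (59.3045, 69) (0, 69)]  |A|=1560.4867
4. ⊥bis P2·P3 via (41.42,48.4): [(67.1035, 22.7165) (59.3045, 69) (20.82, 69)]  |A|=890.5993
5. canonical 3-gon: [(67.1035, 22.7165) (59.3045, 69) (20.82, 69)]
6. shoelace: 890.5993

Area of P2's cell: 890.5993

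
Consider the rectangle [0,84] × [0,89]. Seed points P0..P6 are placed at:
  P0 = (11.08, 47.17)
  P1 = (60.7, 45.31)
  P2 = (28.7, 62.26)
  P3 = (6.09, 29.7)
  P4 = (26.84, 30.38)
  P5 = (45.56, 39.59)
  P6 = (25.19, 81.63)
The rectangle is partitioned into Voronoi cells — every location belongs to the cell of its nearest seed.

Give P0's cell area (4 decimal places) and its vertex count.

1. box [0,84]×[0,89]: [(0, 0) (84, 0) (84, 89) (0, 89)]
2. ⊥bis P0·P1 via (35.89,46.24): [(0, 0) (34.1567, 0) (37.4929, 89) (0, 89)]  |A|=3188.4051
3. ⊥bis P0·P2 via (19.89,54.715): [(0, 77.9398) (0, 0) (34.1567, 0) (35.5234, 36.4605)]  |A|=2007.0282
4. ⊥bis P0·P3 via (8.585,38.435): [(0, 77.9398) (0, 40.8872) (35.3113, 30.8011) (35.5234, 36.4605)]  |A|=759.1073
5. ⊥bis P0·P4 via (18.96,38.775): [(27.0433, 46.3624) (0, 77.9398) (0, 40.8872) (16.2617, 36.2423)]  |A|=608.337
6. ⊥bis P0·P5 via (28.32,43.38): [(27.0433, 46.3624) (0, 77.9398) (0, 40.8872) (16.2617, 36.2423)]  |A|=608.337
7. ⊥bis P0·P6 via (18.135,64.4): [(27.0433, 46.3624) (8.0641, 68.5236) (0, 71.8256) (0, 40.8872) (16.2617, 36.2423)]  |A|=583.6842
8. canonical 5-gon: [(27.0433, 46.3624) (8.0641, 68.5236) (0, 71.8256) (0, 40.8872) (16.2617, 36.2423)]
9. shoelace: 583.6842

Area of P0's cell: 583.6842 (5 vertices)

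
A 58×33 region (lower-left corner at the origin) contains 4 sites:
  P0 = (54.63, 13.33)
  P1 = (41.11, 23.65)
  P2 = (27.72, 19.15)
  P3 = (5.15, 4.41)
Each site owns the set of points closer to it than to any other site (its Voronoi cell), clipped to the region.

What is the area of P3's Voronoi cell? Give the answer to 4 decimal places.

Area of P3's cell: 440.6314

1. box [0,58]×[0,33]: [(0, 0) (58, 0) (58, 33) (0, 33)]
2. ⊥bis P3·P0 via (29.89,8.87): [(0, 0) (31.489, 0) (25.54, 33) (0, 33)]  |A|=940.9786
3. ⊥bis P3·P1 via (23.13,14.03): [(0, 0) (30.6366, 0) (12.9803, 33) (0, 33)]  |A|=719.679
4. ⊥bis P3·P2 via (16.435,11.78): [(0, 0) (24.1283, 0) (2.5767, 33) (0, 33)]  |A|=440.6314
5. canonical 4-gon: [(0, 0) (24.1283, 0) (2.5767, 33) (0, 33)]
6. shoelace: 440.6314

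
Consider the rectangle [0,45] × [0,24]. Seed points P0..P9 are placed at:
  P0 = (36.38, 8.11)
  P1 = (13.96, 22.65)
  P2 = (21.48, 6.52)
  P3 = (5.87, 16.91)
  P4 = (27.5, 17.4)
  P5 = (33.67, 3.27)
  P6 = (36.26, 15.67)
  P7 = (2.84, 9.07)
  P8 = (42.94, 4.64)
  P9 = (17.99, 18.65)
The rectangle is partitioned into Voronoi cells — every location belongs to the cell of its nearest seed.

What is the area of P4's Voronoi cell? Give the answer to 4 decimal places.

Area of P4's cell: 119.4907

1. box [0,45]×[0,24]: [(0, 0) (45, 0) (45, 24) (0, 24)]
2. ⊥bis P4·P0 via (31.94,12.755): [(0, 0) (18.5961, 0) (43.7042, 24) (0, 24)]  |A|=747.6034
3. ⊥bis P4·P1 via (20.73,20.025): [(12.9655, 0) (18.5961, 0) (43.7042, 24) (22.2713, 24)]  |A|=324.7621
4. ⊥bis P4·P2 via (24.49,11.96): [(18.8194, 15.0976) (28.6818, 9.6406) (43.7042, 24) (22.2713, 24)]  |A|=207.1996
5. ⊥bis P4·P3 via (16.685,17.155): [(18.8194, 15.0976) (28.6818, 9.6406) (43.7042, 24) (22.2713, 24)]  |A|=207.1996
6. ⊥bis P4·P5 via (30.585,10.335): [(18.8194, 15.0976) (28.6818, 9.6406) (43.7042, 24) (22.2713, 24)]  |A|=207.1996
7. ⊥bis P4·P6 via (31.88,16.535): [(18.8194, 15.0976) (28.6818, 9.6406) (30.9458, 11.8047) (33.3543, 24) (22.2713, 24)]  |A|=144.0892
8. ⊥bis P4·P7 via (15.17,13.235): [(18.8194, 15.0976) (28.6818, 9.6406) (30.9458, 11.8047) (33.3543, 24) (22.2713, 24)]  |A|=144.0892
9. ⊥bis P4·P8 via (35.22,11.02): [(18.8194, 15.0976) (28.6818, 9.6406) (30.9458, 11.8047) (33.3543, 24) (22.2713, 24)]  |A|=144.0892
10. ⊥bis P4·P9 via (22.745,18.025): [(22.1202, 13.2713) (28.6818, 9.6406) (30.9458, 11.8047) (33.3543, 24) (23.5304, 24)]  |A|=119.4907
11. canonical 5-gon: [(22.1202, 13.2713) (28.6818, 9.6406) (30.9458, 11.8047) (33.3543, 24) (23.5304, 24)]
12. shoelace: 119.4907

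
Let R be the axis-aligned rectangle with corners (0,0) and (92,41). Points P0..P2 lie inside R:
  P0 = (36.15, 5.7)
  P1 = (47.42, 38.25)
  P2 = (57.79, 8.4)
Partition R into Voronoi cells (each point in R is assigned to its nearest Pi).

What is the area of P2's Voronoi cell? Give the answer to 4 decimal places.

Area of P2's cell: 1323.5446

1. box [0,92]×[0,41]: [(0, 0) (92, 0) (92, 41) (0, 41)]
2. ⊥bis P2·P0 via (46.97,7.05): [(47.8496, 0) (92, 0) (92, 41) (42.7341, 41)]  |A|=1915.0338
3. ⊥bis P2·P1 via (52.605,23.325): [(45.2578, 20.7726) (47.8496, 0) (92, 0) (92, 37.011)]  |A|=1323.5446
4. canonical 4-gon: [(45.2578, 20.7726) (47.8496, 0) (92, 0) (92, 37.011)]
5. shoelace: 1323.5446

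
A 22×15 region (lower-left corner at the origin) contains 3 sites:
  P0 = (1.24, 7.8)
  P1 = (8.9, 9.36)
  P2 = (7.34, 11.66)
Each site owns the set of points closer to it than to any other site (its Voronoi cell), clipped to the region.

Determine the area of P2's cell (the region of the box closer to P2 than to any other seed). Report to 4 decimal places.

Area of P2's cell: 45.0887

1. box [0,22]×[0,15]: [(0, 0) (22, 0) (22, 15) (0, 15)]
2. ⊥bis P2·P0 via (4.29,9.73): [(10.447, 0) (22, 0) (22, 15) (0.9552, 15)]  |A|=244.4833
3. ⊥bis P2·P1 via (8.12,10.51): [(5.0948, 8.4581) (14.7399, 15) (0.9552, 15)]  |A|=45.0887
4. canonical 3-gon: [(5.0948, 8.4581) (14.7399, 15) (0.9552, 15)]
5. shoelace: 45.0887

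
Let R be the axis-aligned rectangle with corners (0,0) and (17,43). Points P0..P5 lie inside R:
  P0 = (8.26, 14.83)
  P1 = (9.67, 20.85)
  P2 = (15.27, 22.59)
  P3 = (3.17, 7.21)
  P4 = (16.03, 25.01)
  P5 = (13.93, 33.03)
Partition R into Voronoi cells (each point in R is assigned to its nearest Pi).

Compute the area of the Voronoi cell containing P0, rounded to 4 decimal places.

Area of P0's cell: 146.4961

1. box [0,17]×[0,43]: [(0, 0) (17, 0) (17, 43) (0, 43)]
2. ⊥bis P0·P1 via (8.965,17.84): [(0, 19.9398) (0, 0) (17, 0) (17, 15.958)]  |A|=305.1315
3. ⊥bis P0·P2 via (11.765,18.71): [(14.0453, 16.6501) (0, 19.9398) (0, 0) (17, 0) (17, 13.981)]  |A|=302.2106
4. ⊥bis P0·P3 via (5.715,11.02): [(14.0453, 16.6501) (0, 19.9398) (0, 14.8375) (17, 3.4819) (17, 13.981)]  |A|=146.4961
5. ⊥bis P0·P4 via (12.145,19.92): [(14.0453, 16.6501) (0, 19.9398) (0, 14.8375) (17, 3.4819) (17, 13.981)]  |A|=146.4961
6. ⊥bis P0·P5 via (11.095,23.93): [(14.0453, 16.6501) (0, 19.9398) (0, 14.8375) (17, 3.4819) (17, 13.981)]  |A|=146.4961
7. canonical 5-gon: [(14.0453, 16.6501) (0, 19.9398) (0, 14.8375) (17, 3.4819) (17, 13.981)]
8. shoelace: 146.4961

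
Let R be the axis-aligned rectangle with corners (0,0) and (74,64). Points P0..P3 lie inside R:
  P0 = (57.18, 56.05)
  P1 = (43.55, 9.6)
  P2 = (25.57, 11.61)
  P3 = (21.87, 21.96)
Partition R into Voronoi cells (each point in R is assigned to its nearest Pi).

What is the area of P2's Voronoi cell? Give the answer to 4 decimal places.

1. box [0,74]×[0,64]: [(0, 0) (74, 0) (74, 64) (0, 64)]
2. ⊥bis P2·P0 via (41.375,33.83): [(0, 63.2599) (0, 0) (74, 0) (74, 10.624)]  |A|=2733.7021
3. ⊥bis P2·P1 via (34.56,10.605): [(37.4671, 36.6097) (0, 63.2599) (0, 0) (33.3745, 0)]  |A|=1795.9958
4. ⊥bis P2·P3 via (23.72,16.785): [(35.7309, 21.0787) (0, 8.3054) (0, 0) (33.3745, 0)]  |A|=500.1251
5. canonical 4-gon: [(35.7309, 21.0787) (0, 8.3054) (0, 0) (33.3745, 0)]
6. shoelace: 500.1251

Area of P2's cell: 500.1251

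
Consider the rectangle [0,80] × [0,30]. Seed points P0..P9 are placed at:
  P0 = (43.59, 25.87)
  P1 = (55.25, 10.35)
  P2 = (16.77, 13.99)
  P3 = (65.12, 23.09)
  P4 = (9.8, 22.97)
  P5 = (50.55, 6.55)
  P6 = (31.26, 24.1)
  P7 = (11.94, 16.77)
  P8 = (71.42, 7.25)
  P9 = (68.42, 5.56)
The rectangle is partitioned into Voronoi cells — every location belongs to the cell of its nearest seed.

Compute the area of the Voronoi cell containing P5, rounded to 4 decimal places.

Area of P5's cell: 283.3067

1. box [0,80]×[0,30]: [(0, 0) (80, 0) (80, 30) (0, 30)]
2. ⊥bis P5·P0 via (47.07,16.21): [(2.0733, 0) (80, 0) (80, 28.073)]  |A|=1093.8177
3. ⊥bis P5·P1 via (52.9,8.45): [(46.7261, 16.0861) (2.0733, 0) (59.7319, 0)]  |A|=463.7518
4. ⊥bis P5·P2 via (33.66,10.27): [(46.7261, 16.0861) (33.9253, 11.4747) (31.398, 0) (59.7319, 0)]  |A|=295.5061
5. ⊥bis P5·P3 via (57.835,14.82): [(46.7261, 16.0861) (33.9253, 11.4747) (31.398, 0) (59.7319, 0)]  |A|=295.5061
6. ⊥bis P5·P4 via (30.175,14.76): [(46.7261, 16.0861) (33.9253, 11.4747) (31.398, 0) (59.7319, 0)]  |A|=295.5061
7. ⊥bis P5·P6 via (40.905,15.325): [(46.7261, 16.0861) (39.097, 13.3377) (32.8149, 6.4328) (31.398, 0) (59.7319, 0)]  |A|=283.503
8. ⊥bis P5·P7 via (31.245,11.66): [(46.7261, 16.0861) (39.097, 13.3377) (32.8149, 6.4328) (31.398, 0) (59.7319, 0)]  |A|=283.503
9. ⊥bis P5·P8 via (60.985,6.9): [(46.7261, 16.0861) (39.097, 13.3377) (32.8149, 6.4328) (31.398, 0) (59.7319, 0)]  |A|=283.503
10. ⊥bis P5·P9 via (59.485,6.055): [(59.1869, 0.6741) (46.7261, 16.0861) (39.097, 13.3377) (32.8149, 6.4328) (31.398, 0) (59.1496, 0)]  |A|=283.3067
11. canonical 6-gon: [(59.1869, 0.6741) (46.7261, 16.0861) (39.097, 13.3377) (32.8149, 6.4328) (31.398, 0) (59.1496, 0)]
12. shoelace: 283.3067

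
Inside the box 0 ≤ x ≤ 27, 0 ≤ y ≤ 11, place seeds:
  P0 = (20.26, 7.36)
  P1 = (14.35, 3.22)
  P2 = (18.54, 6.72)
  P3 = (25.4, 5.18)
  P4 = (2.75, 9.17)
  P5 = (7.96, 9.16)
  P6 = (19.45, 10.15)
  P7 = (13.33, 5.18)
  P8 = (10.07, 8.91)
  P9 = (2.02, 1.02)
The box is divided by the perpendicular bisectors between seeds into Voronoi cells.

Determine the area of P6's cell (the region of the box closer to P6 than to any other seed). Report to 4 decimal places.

Area of P6's cell: 18.2490

1. box [0,27]×[0,11]: [(0, 0) (27, 0) (27, 11) (0, 11)]
2. ⊥bis P6·P0 via (19.855,8.755): [(0, 2.9906) (27, 10.8294) (27, 11) (0, 11)]  |A|=110.43
3. ⊥bis P6·P1 via (16.9,6.685): [(15.7189, 7.5542) (27, 10.8294) (27, 11) (11.0367, 11)]  |A|=28.4657
4. ⊥bis P6·P2 via (18.995,8.435): [(12.0005, 10.2907) (18.8684, 8.4686) (27, 10.8294) (27, 11) (11.0367, 11)]  |A|=22.4564
5. ⊥bis P6·P3 via (22.425,7.665): [(12.0005, 10.2907) (18.8684, 8.4686) (24.4497, 10.0889) (25.2107, 11) (11.0367, 11)]  |A|=21.4238
6. ⊥bis P6·P4 via (11.1,9.66): [(12.0005, 10.2907) (18.8684, 8.4686) (24.4497, 10.0889) (25.2107, 11) (11.0367, 11)]  |A|=21.4238
7. ⊥bis P6·P5 via (13.705,9.655): [(13.6888, 9.8428) (18.8684, 8.4686) (24.4497, 10.0889) (25.2107, 11) (13.5891, 11)]  |A|=19.564
8. ⊥bis P6·P7 via (16.39,7.665): [(14.8776, 9.5274) (18.8684, 8.4686) (24.4497, 10.0889) (25.2107, 11) (13.6817, 11)]  |A|=18.8237
9. ⊥bis P6·P8 via (14.76,9.53): [(14.7376, 9.6998) (14.8776, 9.5274) (18.8684, 8.4686) (24.4497, 10.0889) (25.2107, 11) (14.5657, 11)]  |A|=18.249
10. ⊥bis P6·P9 via (10.735,5.585): [(14.7376, 9.6998) (14.8776, 9.5274) (18.8684, 8.4686) (24.4497, 10.0889) (25.2107, 11) (14.5657, 11)]  |A|=18.249
11. canonical 6-gon: [(14.7376, 9.6998) (14.8776, 9.5274) (18.8684, 8.4686) (24.4497, 10.0889) (25.2107, 11) (14.5657, 11)]
12. shoelace: 18.249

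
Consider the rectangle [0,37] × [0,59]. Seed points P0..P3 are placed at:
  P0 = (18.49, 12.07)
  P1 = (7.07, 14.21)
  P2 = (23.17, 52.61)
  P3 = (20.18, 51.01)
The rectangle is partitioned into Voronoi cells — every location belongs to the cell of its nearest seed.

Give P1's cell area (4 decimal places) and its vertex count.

Area of P1's cell: 467.8514 (4 vertices)

1. box [0,37]×[0,59]: [(0, 0) (37, 0) (37, 59) (0, 59)]
2. ⊥bis P1·P0 via (12.78,13.14): [(0, 0) (10.3177, 0) (21.3737, 59) (0, 59)]  |A|=934.8968
3. ⊥bis P1·P2 via (15.12,33.41): [(0, 39.7494) (0, 0) (10.3177, 0) (16.4722, 32.8431)]  |A|=496.8115
4. ⊥bis P1·P3 via (13.625,32.61): [(0, 37.4639) (0, 0) (10.3177, 0) (16.2531, 31.6738)]  |A|=467.8514
5. canonical 4-gon: [(0, 37.4639) (0, 0) (10.3177, 0) (16.2531, 31.6738)]
6. shoelace: 467.8514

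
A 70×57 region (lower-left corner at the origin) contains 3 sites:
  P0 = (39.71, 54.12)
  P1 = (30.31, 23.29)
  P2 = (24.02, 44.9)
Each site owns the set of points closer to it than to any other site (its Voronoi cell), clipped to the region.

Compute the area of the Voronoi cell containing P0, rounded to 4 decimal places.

Area of P0's cell: 864.5966

1. box [0,70]×[0,57]: [(0, 0) (70, 0) (70, 57) (0, 57)]
2. ⊥bis P0·P1 via (35.01,38.705): [(0, 49.3795) (70, 28.0366) (70, 57) (0, 57)]  |A|=1280.4366
3. ⊥bis P0·P2 via (31.865,49.51): [(38.9138, 37.5147) (70, 28.0366) (70, 57) (27.4636, 57)]  |A|=864.5966
4. canonical 4-gon: [(38.9138, 37.5147) (70, 28.0366) (70, 57) (27.4636, 57)]
5. shoelace: 864.5966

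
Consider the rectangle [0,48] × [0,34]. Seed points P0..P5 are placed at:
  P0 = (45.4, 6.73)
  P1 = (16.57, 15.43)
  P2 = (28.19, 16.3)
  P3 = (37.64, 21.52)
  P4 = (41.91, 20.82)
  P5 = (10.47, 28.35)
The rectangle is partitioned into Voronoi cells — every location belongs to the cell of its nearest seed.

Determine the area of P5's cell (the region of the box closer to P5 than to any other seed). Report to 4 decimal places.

1. box [0,48]×[0,34]: [(0, 0) (48, 0) (48, 34) (0, 34)]
2. ⊥bis P5·P0 via (27.935,17.54): [(0, 0) (17.0786, 0) (38.123, 34) (0, 34)]  |A|=938.426
3. ⊥bis P5·P1 via (13.52,21.89): [(0, 15.5067) (37.6909, 33.302) (38.123, 34) (0, 34)]  |A|=361.8199
4. ⊥bis P5·P2 via (19.33,22.325): [(0, 15.5067) (21.6418, 25.7246) (27.2693, 34) (0, 34)]  |A|=312.946
5. ⊥bis P5·P3 via (24.055,24.935): [(0, 15.5067) (21.6418, 25.7246) (25.7851, 31.8175) (26.3338, 34) (0, 34)]  |A|=311.9252
6. ⊥bis P5·P4 via (26.19,24.585): [(0, 15.5067) (21.6418, 25.7246) (25.7851, 31.8175) (26.3338, 34) (0, 34)]  |A|=311.9252
7. canonical 5-gon: [(0, 15.5067) (21.6418, 25.7246) (25.7851, 31.8175) (26.3338, 34) (0, 34)]
8. shoelace: 311.9252

Area of P5's cell: 311.9252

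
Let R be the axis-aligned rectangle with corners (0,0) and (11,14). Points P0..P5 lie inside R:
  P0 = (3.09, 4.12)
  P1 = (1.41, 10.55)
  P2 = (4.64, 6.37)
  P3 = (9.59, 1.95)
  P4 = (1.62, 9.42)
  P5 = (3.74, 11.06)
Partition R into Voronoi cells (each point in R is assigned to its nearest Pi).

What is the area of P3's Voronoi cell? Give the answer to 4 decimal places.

Area of P3's cell: 29.0207

1. box [0,11]×[0,14]: [(0, 0) (11, 0) (11, 14) (0, 14)]
2. ⊥bis P3·P0 via (6.34,3.035): [(5.3268, 0) (11, 0) (11, 14) (10.0006, 14)]  |A|=46.7082
3. ⊥bis P3·P1 via (5.5,6.25): [(8.3036, 8.9166) (5.3268, 0) (11, 0) (11, 11.4814)]  |A|=40.7725
4. ⊥bis P3·P2 via (7.115,4.16): [(6.4771, 3.4456) (5.3268, 0) (11, 0) (11, 8.5108)]  |A|=29.0207
5. ⊥bis P3·P4 via (5.605,5.685): [(6.4771, 3.4456) (5.3268, 0) (11, 0) (11, 8.5108)]  |A|=29.0207
6. ⊥bis P3·P5 via (6.665,6.505): [(6.4771, 3.4456) (5.3268, 0) (11, 0) (11, 8.5108)]  |A|=29.0207
7. canonical 4-gon: [(6.4771, 3.4456) (5.3268, 0) (11, 0) (11, 8.5108)]
8. shoelace: 29.0207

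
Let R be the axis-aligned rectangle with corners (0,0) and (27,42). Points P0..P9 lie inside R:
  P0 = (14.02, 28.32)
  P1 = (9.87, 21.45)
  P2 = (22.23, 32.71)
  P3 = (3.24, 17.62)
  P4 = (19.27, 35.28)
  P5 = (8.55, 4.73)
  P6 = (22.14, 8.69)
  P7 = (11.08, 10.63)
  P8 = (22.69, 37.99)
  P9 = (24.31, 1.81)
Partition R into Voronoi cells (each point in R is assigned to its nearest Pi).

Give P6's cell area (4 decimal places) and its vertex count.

Area of P6's cell: 150.0799 (7 vertices)

1. box [0,27]×[0,42]: [(0, 0) (27, 0) (27, 42) (0, 42)]
2. ⊥bis P6·P0 via (18.08,18.505): [(0, 11.0262) (0, 0) (27, 0) (27, 22.1948)]  |A|=448.4827
3. ⊥bis P6·P1 via (16.005,15.07): [(20.7074, 19.5918) (0.3332, 0) (27, 0) (27, 22.1948)]  |A|=331.0572
4. ⊥bis P6·P2 via (22.185,20.7): [(23.3756, 20.6955) (20.7074, 19.5918) (0.3332, 0) (27, 0) (27, 20.682)]  |A|=328.3157
5. ⊥bis P6·P3 via (12.69,13.155): [(23.3756, 20.6955) (20.7074, 19.5918) (11.588, 10.8226) (6.4744, 0) (27, 0) (27, 20.682)]  |A|=295.0836
6. ⊥bis P6·P4 via (20.705,21.985): [(23.3756, 20.6955) (20.7074, 19.5918) (11.588, 10.8226) (6.4744, 0) (27, 0) (27, 20.682)]  |A|=295.0836
7. ⊥bis P6·P5 via (15.345,6.71): [(23.3756, 20.6955) (20.7074, 19.5918) (13.5866, 12.7445) (17.3002, 0) (27, 0) (27, 20.682)]  |A|=220.1976
8. ⊥bis P6·P7 via (16.61,9.66): [(23.3756, 20.6955) (20.7074, 19.5918) (17.8742, 16.8675) (15.8116, 5.1086) (17.3002, 0) (27, 0) (27, 20.682)]  |A|=199.2407
9. ⊥bis P6·P8 via (22.415,23.34): [(23.3756, 20.6955) (20.7074, 19.5918) (17.8742, 16.8675) (15.8116, 5.1086) (17.3002, 0) (27, 0) (27, 20.682)]  |A|=199.2407
10. ⊥bis P6·P9 via (23.225,5.25): [(23.3756, 20.6955) (20.7074, 19.5918) (17.8742, 16.8675) (15.8116, 5.1086) (16.3979, 3.0967) (27, 6.4407) (27, 20.682)]  |A|=150.0799
11. canonical 7-gon: [(23.3756, 20.6955) (20.7074, 19.5918) (17.8742, 16.8675) (15.8116, 5.1086) (16.3979, 3.0967) (27, 6.4407) (27, 20.682)]
12. shoelace: 150.0799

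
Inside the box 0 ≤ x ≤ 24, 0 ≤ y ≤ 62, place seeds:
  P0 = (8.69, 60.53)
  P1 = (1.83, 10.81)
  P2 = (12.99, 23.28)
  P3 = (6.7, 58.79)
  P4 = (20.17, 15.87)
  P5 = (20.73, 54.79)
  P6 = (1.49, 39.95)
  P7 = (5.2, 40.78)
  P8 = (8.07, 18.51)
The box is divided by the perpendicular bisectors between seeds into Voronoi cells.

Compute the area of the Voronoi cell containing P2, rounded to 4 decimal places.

Area of P2's cell: 239.5289

1. box [0,24]×[0,62]: [(0, 0) (24, 0) (24, 62) (0, 62)]
2. ⊥bis P2·P0 via (10.84,41.905): [(0, 40.6537) (0, 0) (24, 0) (24, 43.4241)]  |A|=1008.9337
3. ⊥bis P2·P1 via (7.41,17.045): [(0, 40.6537) (0, 23.6766) (24, 2.1978) (24, 43.4241)]  |A|=698.4412
4. ⊥bis P2·P3 via (9.845,41.035): [(22.0845, 43.203) (0, 39.2911) (0, 23.6766) (24, 2.1978) (24, 43.4241)]  |A|=683.3956
5. ⊥bis P2·P4 via (16.58,19.575): [(22.0845, 43.203) (0, 39.2911) (0, 23.6766) (10.8197, 13.9935) (24, 26.7647) (24, 43.4241)]  |A|=521.4962
6. ⊥bis P2·P5 via (16.86,39.035): [(9.1901, 40.919) (0, 39.2911) (0, 23.6766) (10.8197, 13.9935) (24, 26.7647) (24, 37.2812)]  |A|=475.2459
7. ⊥bis P2·P6 via (7.24,31.615): [(17.6976, 38.8293) (0, 26.6204) (0, 23.6766) (10.8197, 13.9935) (24, 26.7647) (24, 37.2812)]  |A|=346.5985
8. ⊥bis P2·P7 via (9.095,32.03): [(21.9969, 37.7732) (5.5616, 30.4571) (0, 26.6204) (0, 23.6766) (10.8197, 13.9935) (24, 26.7647) (24, 37.2812)]  |A|=322.1929
9. ⊥bis P2·P8 via (10.53,20.895): [(21.9969, 37.7732) (5.5616, 30.4571) (2.9836, 28.6787) (14.1204, 17.1917) (24, 26.7647) (24, 37.2812)]  |A|=239.5289
10. canonical 6-gon: [(21.9969, 37.7732) (5.5616, 30.4571) (2.9836, 28.6787) (14.1204, 17.1917) (24, 26.7647) (24, 37.2812)]
11. shoelace: 239.5289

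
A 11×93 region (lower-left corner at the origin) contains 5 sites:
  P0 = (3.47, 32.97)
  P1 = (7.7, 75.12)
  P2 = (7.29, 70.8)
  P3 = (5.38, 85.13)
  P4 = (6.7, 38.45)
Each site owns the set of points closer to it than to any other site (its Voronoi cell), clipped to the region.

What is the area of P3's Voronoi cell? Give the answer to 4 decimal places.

1. box [0,11]×[0,93]: [(0, 0) (11, 0) (11, 93) (0, 93)]
2. ⊥bis P3·P0 via (4.425,59.05): [(0, 59.212) (11, 58.8092) (11, 93) (0, 93)]  |A|=373.883
3. ⊥bis P3·P1 via (6.54,80.125): [(0, 78.6092) (11, 81.1587) (11, 93) (0, 93)]  |A|=144.2764
4. ⊥bis P3·P2 via (6.335,77.965): [(0, 78.6092) (11, 81.1587) (11, 93) (0, 93)]  |A|=144.2764
5. ⊥bis P3·P4 via (6.04,61.79): [(0, 78.6092) (11, 81.1587) (11, 93) (0, 93)]  |A|=144.2764
6. canonical 4-gon: [(0, 78.6092) (11, 81.1587) (11, 93) (0, 93)]
7. shoelace: 144.2764

Area of P3's cell: 144.2764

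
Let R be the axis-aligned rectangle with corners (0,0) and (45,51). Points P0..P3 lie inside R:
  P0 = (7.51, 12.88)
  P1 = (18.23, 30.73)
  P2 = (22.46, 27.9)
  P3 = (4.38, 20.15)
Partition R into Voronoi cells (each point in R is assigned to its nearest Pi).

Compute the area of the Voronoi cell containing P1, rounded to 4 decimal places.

Area of P1's cell: 603.1511

1. box [0,45]×[0,51]: [(0, 0) (45, 0) (45, 51) (0, 51)]
2. ⊥bis P1·P0 via (12.87,21.805): [(0, 29.5342) (45, 2.509) (45, 51) (0, 51)]  |A|=1574.0278
3. ⊥bis P1·P2 via (20.345,29.315): [(0, 29.5342) (14.6182, 20.7551) (34.8529, 51) (0, 51)]  |A|=683.9568
4. ⊥bis P1·P3 via (11.305,25.44): [(0, 40.2391) (14.7422, 20.9405) (34.8529, 51) (0, 51)]  |A|=603.1511
5. canonical 4-gon: [(0, 40.2391) (14.7422, 20.9405) (34.8529, 51) (0, 51)]
6. shoelace: 603.1511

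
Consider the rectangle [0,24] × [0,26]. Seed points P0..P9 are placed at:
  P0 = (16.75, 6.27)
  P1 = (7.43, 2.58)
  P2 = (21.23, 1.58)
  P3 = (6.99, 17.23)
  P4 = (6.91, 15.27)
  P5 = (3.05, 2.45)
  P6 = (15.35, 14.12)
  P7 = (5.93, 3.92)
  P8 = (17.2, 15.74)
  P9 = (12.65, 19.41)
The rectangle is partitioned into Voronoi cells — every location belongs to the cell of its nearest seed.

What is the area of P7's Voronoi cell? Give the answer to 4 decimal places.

Area of P7's cell: 42.8851

1. box [0,24]×[0,26]: [(0, 0) (24, 0) (24, 26) (0, 26)]
2. ⊥bis P7·P0 via (11.34,5.095): [(0, 0) (12.4466, 0) (6.7996, 26) (0, 26)]  |A|=250.2009
3. ⊥bis P7·P1 via (6.68,3.25): [(0, 0) (3.7767, 0) (10.751, 7.8071) (6.7996, 26) (0, 26)]  |A|=216.3576
4. ⊥bis P7·P2 via (13.58,2.75): [(0, 0) (3.7767, 0) (10.751, 7.8071) (6.7996, 26) (0, 26)]  |A|=216.3576
5. ⊥bis P7·P3 via (6.46,10.575): [(0, 11.0895) (0, 0) (3.7767, 0) (10.751, 7.8071) (10.2147, 10.276)]  |A|=86.7452
6. ⊥bis P7·P4 via (6.42,9.595): [(0, 10.1493) (0, 0) (3.7767, 0) (10.751, 7.8071) (10.438, 9.2481)]  |A|=76.6795
7. ⊥bis P7·P5 via (4.49,3.185): [(0.9784, 10.0648) (5.2652, 1.6663) (10.751, 7.8071) (10.438, 9.2481)]  |A|=42.8864
8. ⊥bis P7·P6 via (10.64,9.02): [(10.3884, 9.2524) (0.9784, 10.0648) (5.2652, 1.6663) (10.751, 7.8071) (10.4493, 9.1961)]  |A|=42.8851
9. ⊥bis P7·P8 via (11.565,9.83): [(10.3884, 9.2524) (0.9784, 10.0648) (5.2652, 1.6663) (10.751, 7.8071) (10.4493, 9.1961)]  |A|=42.8851
10. ⊥bis P7·P9 via (9.29,11.665): [(10.3884, 9.2524) (0.9784, 10.0648) (5.2652, 1.6663) (10.751, 7.8071) (10.4493, 9.1961)]  |A|=42.8851
11. canonical 5-gon: [(10.3884, 9.2524) (0.9784, 10.0648) (5.2652, 1.6663) (10.751, 7.8071) (10.4493, 9.1961)]
12. shoelace: 42.8851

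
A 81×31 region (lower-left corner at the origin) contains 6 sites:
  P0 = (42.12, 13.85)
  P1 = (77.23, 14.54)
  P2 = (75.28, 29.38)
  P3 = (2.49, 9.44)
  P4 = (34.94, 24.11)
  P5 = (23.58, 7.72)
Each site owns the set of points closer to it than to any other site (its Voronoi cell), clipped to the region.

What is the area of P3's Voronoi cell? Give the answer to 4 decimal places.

Area of P3's cell: 415.3467

1. box [0,81]×[0,31]: [(0, 0) (81, 0) (81, 31) (0, 31)]
2. ⊥bis P3·P0 via (22.305,11.645): [(0, 0) (23.6008, 0) (20.1512, 31) (0, 31)]  |A|=678.1566
3. ⊥bis P3·P1 via (39.86,11.99): [(0, 0) (23.6008, 0) (20.1512, 31) (0, 31)]  |A|=678.1566
4. ⊥bis P3·P2 via (38.885,19.41): [(0, 0) (23.6008, 0) (20.1512, 31) (0, 31)]  |A|=678.1566
5. ⊥bis P3·P4 via (18.715,16.775): [(0, 0) (23.6008, 0) (22.72, 7.9161) (12.2842, 31) (0, 31)]  |A|=587.3555
6. ⊥bis P3·P5 via (13.035,8.58): [(0, 0) (12.3353, 0) (14.4693, 26.1665) (12.2842, 31) (0, 31)]  |A|=415.3467
7. canonical 5-gon: [(0, 0) (12.3353, 0) (14.4693, 26.1665) (12.2842, 31) (0, 31)]
8. shoelace: 415.3467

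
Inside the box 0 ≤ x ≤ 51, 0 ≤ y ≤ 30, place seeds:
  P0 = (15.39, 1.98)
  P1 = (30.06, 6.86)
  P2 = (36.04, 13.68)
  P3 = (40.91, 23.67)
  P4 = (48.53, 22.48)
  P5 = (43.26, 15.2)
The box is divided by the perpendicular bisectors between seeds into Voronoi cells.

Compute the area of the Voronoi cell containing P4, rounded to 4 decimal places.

1. box [0,51]×[0,30]: [(0, 0) (51, 0) (51, 30) (0, 30)]
2. ⊥bis P4·P0 via (31.96,12.23): [(39.5253, 0) (51, 0) (51, 30) (20.9677, 30)]  |A|=622.6046
3. ⊥bis P4·P1 via (39.295,14.67): [(51, 0.8293) (51, 30) (26.3305, 30)]  |A|=359.8132
4. ⊥bis P4·P2 via (42.285,18.08): [(51, 5.7106) (51, 30) (33.8866, 30)]  |A|=207.8367
5. ⊥bis P4·P3 via (44.72,23.075): [(43.6397, 16.1573) (51, 5.7106) (51, 30) (45.8015, 30)]  |A|=125.3697
6. ⊥bis P4·P5 via (45.895,18.84): [(44.2451, 20.0343) (51, 15.1445) (51, 30) (45.8015, 30)]  |A|=76.0769
7. canonical 4-gon: [(44.2451, 20.0343) (51, 15.1445) (51, 30) (45.8015, 30)]
8. shoelace: 76.0769

Area of P4's cell: 76.0769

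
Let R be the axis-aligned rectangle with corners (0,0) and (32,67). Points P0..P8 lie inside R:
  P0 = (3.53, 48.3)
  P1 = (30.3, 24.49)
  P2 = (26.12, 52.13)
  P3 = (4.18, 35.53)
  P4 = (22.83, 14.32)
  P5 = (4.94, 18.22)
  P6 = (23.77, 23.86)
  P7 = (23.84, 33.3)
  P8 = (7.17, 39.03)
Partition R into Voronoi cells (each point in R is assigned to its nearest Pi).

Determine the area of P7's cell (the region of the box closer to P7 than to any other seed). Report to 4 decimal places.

1. box [0,32]×[0,67]: [(0, 0) (32, 0) (32, 67) (0, 67)]
2. ⊥bis P7·P0 via (13.685,40.8): [(0, 22.2705) (0, 0) (32, 0) (32, 65.5985)]  |A|=1405.9043
3. ⊥bis P7·P1 via (27.07,28.895): [(0, 22.2705) (0, 9.0457) (32, 32.51) (32, 65.5985)]  |A|=741.0135
4. ⊥bis P7·P2 via (24.98,42.715): [(15.9104, 43.8132) (0, 22.2705) (0, 9.0457) (32, 32.51) (32, 41.865)]  |A|=550.082
5. ⊥bis P7·P3 via (14.01,34.415): [(15.9104, 43.8132) (14.9246, 42.4784) (12.1423, 17.9492) (32, 32.51) (32, 41.865)]  |A|=314.8594
6. ⊥bis P7·P4 via (23.335,23.81): [(15.9104, 43.8132) (14.9246, 42.4784) (12.8703, 24.3669) (20.3517, 23.9688) (32, 32.51) (32, 41.865)]  |A|=290.7077
7. ⊥bis P7·P5 via (14.39,25.76): [(15.9104, 43.8132) (14.9246, 42.4784) (13.1978, 27.2542) (15.6182, 24.2206) (20.3517, 23.9688) (32, 32.51) (32, 41.865)]  |A|=286.7165
8. ⊥bis P7·P6 via (23.805,28.58): [(15.9104, 43.8132) (14.9246, 42.4784) (13.3569, 28.6575) (26.612, 28.5592) (32, 32.51) (32, 41.865)]  |A|=243.8299
9. ⊥bis P7·P8 via (15.505,36.165): [(18.0451, 43.5547) (13.57, 30.5355) (13.3569, 28.6575) (26.612, 28.5592) (32, 32.51) (32, 41.865)]  |A|=224.3731
10. canonical 6-gon: [(18.0451, 43.5547) (13.57, 30.5355) (13.3569, 28.6575) (26.612, 28.5592) (32, 32.51) (32, 41.865)]
11. shoelace: 224.3731

Area of P7's cell: 224.3731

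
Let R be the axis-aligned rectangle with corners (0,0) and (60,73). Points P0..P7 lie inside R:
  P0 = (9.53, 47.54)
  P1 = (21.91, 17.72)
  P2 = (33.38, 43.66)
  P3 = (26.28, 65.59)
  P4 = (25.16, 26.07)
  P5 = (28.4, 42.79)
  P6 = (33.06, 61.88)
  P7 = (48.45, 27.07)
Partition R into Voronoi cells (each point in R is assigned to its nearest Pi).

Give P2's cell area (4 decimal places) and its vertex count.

Area of P2's cell: 370.6895 (5 vertices)

1. box [0,60]×[0,73]: [(0, 0) (60, 0) (60, 73) (0, 73)]
2. ⊥bis P2·P0 via (21.455,45.6): [(14.0366, 0) (60, 0) (60, 73) (25.9125, 73)]  |A|=2921.8556
3. ⊥bis P2·P1 via (27.645,30.69): [(19.6076, 34.2439) (60, 16.3835) (60, 73) (25.9125, 73)]  |A|=1803.9882
4. ⊥bis P2·P3 via (29.83,54.625): [(22.5392, 52.2646) (19.6076, 34.2439) (60, 16.3835) (60, 64.3928)]  |A|=1289.3618
5. ⊥bis P2·P4 via (29.27,34.865): [(22.5392, 52.2646) (20.3841, 39.0175) (60, 20.5045) (60, 64.3928)]  |A|=1104.3897
6. ⊥bis P2·P5 via (30.89,43.225): [(28.9483, 54.3395) (32.6243, 33.2975) (60, 20.5045) (60, 64.3928)]  |A|=945.9086
7. ⊥bis P2·P6 via (33.22,52.77): [(29.2347, 52.7) (32.6243, 33.2975) (60, 20.5045) (60, 53.2403)]  |A|=747.4601
8. ⊥bis P2·P7 via (40.915,35.365): [(29.2347, 52.7) (32.6243, 33.2975) (36.5958, 31.4416) (60, 52.7014) (60, 53.2403)]  |A|=370.6895
9. canonical 5-gon: [(29.2347, 52.7) (32.6243, 33.2975) (36.5958, 31.4416) (60, 52.7014) (60, 53.2403)]
10. shoelace: 370.6895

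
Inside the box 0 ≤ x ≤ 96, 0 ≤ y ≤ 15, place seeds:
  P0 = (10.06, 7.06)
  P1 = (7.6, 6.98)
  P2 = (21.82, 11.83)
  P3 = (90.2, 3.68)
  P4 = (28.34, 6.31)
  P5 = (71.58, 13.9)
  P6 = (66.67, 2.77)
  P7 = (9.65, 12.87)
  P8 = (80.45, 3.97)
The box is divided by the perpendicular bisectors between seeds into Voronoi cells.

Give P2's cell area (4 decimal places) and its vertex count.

1. box [0,96]×[0,15]: [(0, 0) (96, 0) (96, 15) (0, 15)]
2. ⊥bis P2·P0 via (15.94,9.445): [(19.771, 0) (96, 0) (96, 15) (13.6868, 15)]  |A|=1189.0663
3. ⊥bis P2·P1 via (14.71,9.405): [(19.771, 0) (96, 0) (96, 15) (13.6868, 15)]  |A|=1189.0663
4. ⊥bis P2·P3 via (56.01,7.755): [(19.771, 0) (55.0857, 0) (56.8735, 15) (13.6868, 15)]  |A|=588.7604
5. ⊥bis P2·P4 via (25.08,9.07): [(19.0034, 1.8925) (30.1005, 15) (13.6868, 15)]  |A|=107.5708
6. ⊥bis P2·P5 via (46.7,12.865): [(19.0034, 1.8925) (30.1005, 15) (13.6868, 15)]  |A|=107.5708
7. ⊥bis P2·P6 via (44.245,7.3): [(19.0034, 1.8925) (30.1005, 15) (13.6868, 15)]  |A|=107.5708
8. ⊥bis P2·P7 via (15.735,12.35): [(15.5656, 10.368) (19.0034, 1.8925) (30.1005, 15) (15.9615, 15)]  |A|=102.3027
9. ⊥bis P2·P8 via (51.135,7.9): [(15.5656, 10.368) (19.0034, 1.8925) (30.1005, 15) (15.9615, 15)]  |A|=102.3027
10. canonical 4-gon: [(15.5656, 10.368) (19.0034, 1.8925) (30.1005, 15) (15.9615, 15)]
11. shoelace: 102.3027

Area of P2's cell: 102.3027 (4 vertices)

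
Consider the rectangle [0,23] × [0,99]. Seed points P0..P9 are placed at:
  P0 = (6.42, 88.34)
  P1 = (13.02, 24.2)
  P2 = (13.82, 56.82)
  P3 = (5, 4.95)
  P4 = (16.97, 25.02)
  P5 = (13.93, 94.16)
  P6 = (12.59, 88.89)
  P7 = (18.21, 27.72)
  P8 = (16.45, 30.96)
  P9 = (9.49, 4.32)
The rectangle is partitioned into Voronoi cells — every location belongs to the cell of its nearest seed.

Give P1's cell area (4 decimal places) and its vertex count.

1. box [0,23]×[0,99]: [(0, 0) (23, 0) (23, 99) (0, 99)]
2. ⊥bis P1·P0 via (9.72,56.27): [(0, 55.2698) (0, 0) (23, 0) (23, 57.6365)]  |A|=1298.4227
3. ⊥bis P1·P2 via (13.42,40.51): [(0, 40.8391) (0, 0) (23, 0) (23, 40.2751)]  |A|=932.813
4. ⊥bis P1·P3 via (9.01,14.575): [(0, 40.8391) (0, 18.3288) (23, 8.7464) (23, 40.2751)]  |A|=621.448
5. ⊥bis P1·P4 via (14.995,24.61): [(11.6854, 40.5525) (0, 40.8391) (0, 18.3288) (17.8421, 10.8953)]  |A|=373.2119
6. ⊥bis P1·P5 via (13.475,59.18): [(11.6854, 40.5525) (0, 40.8391) (0, 18.3288) (17.8421, 10.8953)]  |A|=373.2119
7. ⊥bis P1·P6 via (12.805,56.545): [(11.6854, 40.5525) (0, 40.8391) (0, 18.3288) (17.8421, 10.8953)]  |A|=373.2119
8. ⊥bis P1·P7 via (15.615,25.96): [(14.3176, 27.8729) (5.617, 40.7014) (0, 40.8391) (0, 18.3288) (17.8421, 10.8953)]  |A|=334.935
9. ⊥bis P1·P8 via (14.735,27.58): [(14.3365, 27.7822) (0, 35.0565) (0, 18.3288) (17.8421, 10.8953)]  |A|=257.5273
10. ⊥bis P1·P9 via (11.255,14.26): [(17.369, 13.1744) (14.3365, 27.7822) (0, 35.0565) (0, 18.3288) (8.6602, 14.7208)]  |A|=247.9692
11. canonical 5-gon: [(17.369, 13.1744) (14.3365, 27.7822) (0, 35.0565) (0, 18.3288) (8.6602, 14.7208)]
12. shoelace: 247.9692

Area of P1's cell: 247.9692 (5 vertices)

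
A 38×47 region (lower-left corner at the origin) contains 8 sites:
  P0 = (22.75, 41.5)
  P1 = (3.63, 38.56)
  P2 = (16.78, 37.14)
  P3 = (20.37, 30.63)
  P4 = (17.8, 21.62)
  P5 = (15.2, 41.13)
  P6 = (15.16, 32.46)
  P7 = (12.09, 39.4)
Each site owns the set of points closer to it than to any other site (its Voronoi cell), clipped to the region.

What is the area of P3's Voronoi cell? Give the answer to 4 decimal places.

Area of P3's cell: 219.4225

1. box [0,38]×[0,47]: [(0, 0) (38, 0) (38, 47) (0, 47)]
2. ⊥bis P3·P0 via (21.56,36.065): [(0, 40.7856) (0, 0) (38, 0) (38, 32.4654)]  |A|=1391.7696
3. ⊥bis P3·P1 via (12,34.595): [(13.5293, 37.8233) (0, 9.2633) (0, 0) (38, 0) (38, 32.4654)]  |A|=1178.5325
4. ⊥bis P3·P2 via (18.575,33.885): [(22.253, 35.9133) (9.2197, 28.726) (0, 9.2633) (0, 0) (38, 0) (38, 32.4654)]  |A|=1134.7354
5. ⊥bis P3·P4 via (19.085,26.125): [(22.253, 35.9133) (9.4743, 28.8663) (38, 20.7297) (38, 32.4654)]  |A|=244.8982
6. ⊥bis P3·P5 via (17.785,35.88): [(22.253, 35.9133) (9.4743, 28.8663) (38, 20.7297) (38, 32.4654)]  |A|=244.8982
7. ⊥bis P3·P6 via (17.765,31.545): [(22.253, 35.9133) (18.5898, 33.8932) (16.1548, 26.9608) (38, 20.7297) (38, 32.4654)]  |A|=219.4225
8. ⊥bis P3·P7 via (16.23,35.015): [(22.253, 35.9133) (18.5898, 33.8932) (16.1548, 26.9608) (38, 20.7297) (38, 32.4654)]  |A|=219.4225
9. canonical 5-gon: [(22.253, 35.9133) (18.5898, 33.8932) (16.1548, 26.9608) (38, 20.7297) (38, 32.4654)]
10. shoelace: 219.4225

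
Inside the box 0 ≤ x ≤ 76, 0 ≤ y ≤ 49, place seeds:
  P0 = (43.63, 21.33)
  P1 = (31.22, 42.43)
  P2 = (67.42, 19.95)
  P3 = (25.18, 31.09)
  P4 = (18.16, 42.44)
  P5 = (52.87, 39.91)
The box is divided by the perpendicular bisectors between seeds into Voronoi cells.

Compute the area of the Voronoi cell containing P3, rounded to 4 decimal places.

1. box [0,76]×[0,49]: [(0, 0) (76, 0) (76, 49) (0, 49)]
2. ⊥bis P3·P0 via (34.405,26.21): [(0, 0) (20.54, 0) (46.4608, 49) (0, 49)]  |A|=1641.5203
3. ⊥bis P3·P1 via (28.2,36.76): [(0, 0) (20.54, 0) (37.3951, 31.8624) (5.2196, 49) (0, 49)]  |A|=1288.1328
4. ⊥bis P3·P2 via (46.3,25.52): [(0, 0) (20.54, 0) (37.3951, 31.8624) (5.2196, 49) (0, 49)]  |A|=1288.1328
5. ⊥bis P3·P4 via (21.67,36.765): [(0, 23.3621) (0, 0) (20.54, 0) (37.3951, 31.8624) (24.6871, 38.6311)]  |A|=944.6089
6. ⊥bis P3·P5 via (39.025,35.5): [(0, 23.3621) (0, 0) (20.54, 0) (37.3951, 31.8624) (24.6871, 38.6311)]  |A|=944.6089
7. canonical 5-gon: [(0, 23.3621) (0, 0) (20.54, 0) (37.3951, 31.8624) (24.6871, 38.6311)]
8. shoelace: 944.6089

Area of P3's cell: 944.6089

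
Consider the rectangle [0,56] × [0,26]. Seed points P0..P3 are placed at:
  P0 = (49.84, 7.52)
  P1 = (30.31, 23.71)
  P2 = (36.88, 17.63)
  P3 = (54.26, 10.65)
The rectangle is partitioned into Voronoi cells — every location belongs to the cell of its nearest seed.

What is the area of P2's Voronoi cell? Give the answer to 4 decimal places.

1. box [0,56]×[0,26]: [(0, 0) (56, 0) (56, 26) (0, 26)]
2. ⊥bis P2·P0 via (43.36,12.575): [(0, 0) (33.5503, 0) (53.8327, 26) (0, 26)]  |A|=1135.98
3. ⊥bis P2·P1 via (33.595,20.67): [(14.4666, 0) (33.5503, 0) (53.8327, 26) (38.5275, 26)]  |A|=447.057
4. ⊥bis P2·P3 via (45.57,14.14): [(14.4666, 0) (33.5503, 0) (46.6196, 16.7535) (50.3331, 26) (38.5275, 26)]  |A|=430.8773
5. canonical 5-gon: [(14.4666, 0) (33.5503, 0) (46.6196, 16.7535) (50.3331, 26) (38.5275, 26)]
6. shoelace: 430.8773

Area of P2's cell: 430.8773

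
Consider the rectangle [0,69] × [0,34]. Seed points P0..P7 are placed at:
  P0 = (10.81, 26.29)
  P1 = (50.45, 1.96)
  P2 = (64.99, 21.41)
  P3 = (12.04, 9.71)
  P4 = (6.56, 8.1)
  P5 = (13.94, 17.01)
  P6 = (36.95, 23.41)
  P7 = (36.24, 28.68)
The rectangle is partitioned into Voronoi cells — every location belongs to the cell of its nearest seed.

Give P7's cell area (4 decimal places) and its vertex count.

1. box [0,69]×[0,34]: [(0, 0) (69, 0) (69, 34) (0, 34)]
2. ⊥bis P7·P0 via (23.525,27.485): [(26.1081, 0) (69, 0) (69, 34) (22.9127, 34)]  |A|=1512.6458
3. ⊥bis P7·P1 via (43.345,15.32): [(25.5574, 5.8603) (69, 28.9636) (69, 34) (22.9127, 34)]  |A|=757.8375
4. ⊥bis P7·P2 via (50.615,25.045): [(25.5574, 5.8603) (48.9033, 18.276) (52.8794, 34) (22.9127, 34)]  |A|=580.4903
5. ⊥bis P7·P3 via (24.14,19.195): [(24.3265, 18.9571) (31.9344, 9.2517) (48.9033, 18.276) (52.8794, 34) (22.9127, 34)]  |A|=536.6438
6. ⊥bis P7·P4 via (21.4,18.39): [(24.3265, 18.9571) (31.9344, 9.2517) (48.9033, 18.276) (52.8794, 34) (22.9127, 34)]  |A|=536.6438
7. ⊥bis P7·P5 via (25.09,22.845): [(23.714, 25.4745) (32.145, 9.3637) (48.9033, 18.276) (52.8794, 34) (22.9127, 34)]  |A|=512.6558
8. ⊥bis P7·P6 via (36.595,26.045): [(23.714, 25.4745) (24.2834, 24.3863) (51.3713, 28.0357) (52.8794, 34) (22.9127, 34)]  |A|=224.0645
9. canonical 5-gon: [(23.714, 25.4745) (24.2834, 24.3863) (51.3713, 28.0357) (52.8794, 34) (22.9127, 34)]
10. shoelace: 224.0645

Area of P7's cell: 224.0645 (5 vertices)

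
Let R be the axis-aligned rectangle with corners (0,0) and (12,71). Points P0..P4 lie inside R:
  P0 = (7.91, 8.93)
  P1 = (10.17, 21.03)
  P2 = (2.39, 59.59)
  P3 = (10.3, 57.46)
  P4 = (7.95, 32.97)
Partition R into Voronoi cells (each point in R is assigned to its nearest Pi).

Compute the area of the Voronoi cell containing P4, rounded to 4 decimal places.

1. box [0,12]×[0,71]: [(0, 0) (12, 0) (12, 71) (0, 71)]
2. ⊥bis P4·P0 via (7.93,20.95): [(0, 20.9632) (12, 20.9432) (12, 71) (0, 71)]  |A|=600.5615
3. ⊥bis P4·P1 via (9.06,27): [(0, 25.3155) (12, 27.5466) (12, 71) (0, 71)]  |A|=534.8273
4. ⊥bis P4·P2 via (5.17,46.28): [(0, 45.2002) (0, 25.3155) (12, 27.5466) (12, 47.7066)]  |A|=240.2676
5. ⊥bis P4·P3 via (9.125,45.215): [(2.9212, 45.8103) (0, 45.2002) (0, 25.3155) (12, 27.5466) (12, 44.9391)]  |A|=227.7052
6. canonical 5-gon: [(2.9212, 45.8103) (0, 45.2002) (0, 25.3155) (12, 27.5466) (12, 44.9391)]
7. shoelace: 227.7052

Area of P4's cell: 227.7052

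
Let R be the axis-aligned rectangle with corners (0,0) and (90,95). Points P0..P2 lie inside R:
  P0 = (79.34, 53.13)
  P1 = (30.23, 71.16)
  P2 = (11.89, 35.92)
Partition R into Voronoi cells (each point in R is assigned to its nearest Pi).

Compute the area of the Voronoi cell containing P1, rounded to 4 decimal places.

Area of P1's cell: 2544.6459

1. box [0,90]×[0,95]: [(0, 0) (90, 0) (90, 95) (0, 95)]
2. ⊥bis P1·P0 via (54.785,62.145): [(0, 0) (31.9694, 0) (66.8472, 95) (0, 95)]  |A|=4693.7892
3. ⊥bis P1·P2 via (21.06,53.54): [(0, 64.5003) (46.7225, 40.1844) (66.8472, 95) (0, 95)]  |A|=2544.6459
4. canonical 4-gon: [(0, 64.5003) (46.7225, 40.1844) (66.8472, 95) (0, 95)]
5. shoelace: 2544.6459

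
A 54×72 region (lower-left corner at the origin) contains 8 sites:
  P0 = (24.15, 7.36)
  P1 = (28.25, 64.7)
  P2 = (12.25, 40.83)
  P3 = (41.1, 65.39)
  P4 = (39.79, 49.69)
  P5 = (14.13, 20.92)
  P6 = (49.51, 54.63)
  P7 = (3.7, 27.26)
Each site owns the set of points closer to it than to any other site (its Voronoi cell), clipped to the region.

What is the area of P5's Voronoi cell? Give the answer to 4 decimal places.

Area of P5's cell: 500.6473

1. box [0,54]×[0,72]: [(0, 0) (54, 0) (54, 72) (0, 72)]
2. ⊥bis P5·P0 via (19.14,14.14): [(0, 0) (0.0044, 0) (54, 39.8994) (54, 72) (0, 72)]  |A|=2810.8051
3. ⊥bis P5·P1 via (21.19,42.81): [(0, 49.6442) (0, 0) (0.0044, 0) (46.7729, 34.559)]  |A|=1161.078
4. ⊥bis P5·P2 via (13.19,30.875): [(0, 29.6295) (0, 0) (0.0044, 0) (45.977, 33.9709)]  |A|=681.2145
5. ⊥bis P5·P3 via (27.615,43.155): [(43.192, 33.7079) (0, 29.6295) (0, 0) (0.0044, 0) (44.5261, 32.8988)]  |A|=679.9123
6. ⊥bis P5·P4 via (26.96,35.305): [(30.1332, 32.4749) (0, 29.6295) (0, 0) (0.0044, 0) (36.3947, 26.8902)]  |A|=632.2891
7. ⊥bis P5·P6 via (31.82,37.775): [(30.1332, 32.4749) (0, 29.6295) (0, 0) (0.0044, 0) (36.3947, 26.8902)]  |A|=632.2891
8. ⊥bis P5·P7 via (8.915,24.09): [(30.1332, 32.4749) (13.0302, 30.8599) (0, 9.4238) (0, 0) (0.0044, 0) (36.3947, 26.8902)]  |A|=500.6473
9. canonical 6-gon: [(30.1332, 32.4749) (13.0302, 30.8599) (0, 9.4238) (0, 0) (0.0044, 0) (36.3947, 26.8902)]
10. shoelace: 500.6473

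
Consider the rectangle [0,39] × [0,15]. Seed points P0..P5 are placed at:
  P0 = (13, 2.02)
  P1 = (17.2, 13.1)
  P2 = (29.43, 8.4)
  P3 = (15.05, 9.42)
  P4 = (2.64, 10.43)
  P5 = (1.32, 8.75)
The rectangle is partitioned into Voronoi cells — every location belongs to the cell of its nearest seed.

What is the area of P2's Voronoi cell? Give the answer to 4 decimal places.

1. box [0,39]×[0,15]: [(0, 0) (39, 0) (39, 15) (0, 15)]
2. ⊥bis P2·P0 via (21.215,5.21): [(23.2381, 0) (39, 0) (39, 15) (17.4134, 15)]  |A|=280.1136
3. ⊥bis P2·P1 via (23.315,10.75): [(21.2004, 5.2476) (23.2381, 0) (39, 0) (39, 15) (24.9483, 15)]  |A|=243.3719
4. ⊥bis P2·P3 via (22.24,8.91): [(22.1567, 7.736) (21.8598, 3.5496) (23.2381, 0) (39, 0) (39, 15) (24.9483, 15)]  |A|=241.7396
5. ⊥bis P2·P4 via (16.035,9.415): [(22.1567, 7.736) (21.8598, 3.5496) (23.2381, 0) (39, 0) (39, 15) (24.9483, 15)]  |A|=241.7396
6. ⊥bis P2·P5 via (15.375,8.575): [(22.1567, 7.736) (21.8598, 3.5496) (23.2381, 0) (39, 0) (39, 15) (24.9483, 15)]  |A|=241.7396
7. canonical 6-gon: [(22.1567, 7.736) (21.8598, 3.5496) (23.2381, 0) (39, 0) (39, 15) (24.9483, 15)]
8. shoelace: 241.7396

Area of P2's cell: 241.7396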